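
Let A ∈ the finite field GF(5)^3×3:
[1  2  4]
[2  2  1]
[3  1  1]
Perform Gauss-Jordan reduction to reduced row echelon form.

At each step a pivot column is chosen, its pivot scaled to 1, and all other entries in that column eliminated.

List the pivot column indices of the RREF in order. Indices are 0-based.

pivot(0,0)=1: scale R0 → (1, 2, 4)
  clear (1,0): R1 −= (2)R0 → (0, 3, 3)
  clear (2,0): R2 −= (3)R0 → (0, 0, 4)
pivot(1,1)=3: scale R1 → (0, 1, 1)
  clear (0,1): R0 −= (2)R1 → (1, 0, 2)
pivot(2,2)=4: scale R2 → (0, 0, 1)
  clear (0,2): R0 −= (2)R2 → (1, 0, 0)
  clear (1,2): R1 −= (1)R2 → (0, 1, 0)

pivot columns: 0, 1, 2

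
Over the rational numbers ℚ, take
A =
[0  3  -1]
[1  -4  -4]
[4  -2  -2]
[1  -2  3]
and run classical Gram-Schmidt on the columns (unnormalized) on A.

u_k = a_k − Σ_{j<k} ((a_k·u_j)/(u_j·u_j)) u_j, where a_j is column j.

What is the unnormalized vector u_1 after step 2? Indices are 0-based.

Step 1: u_0 = a_0 = (0, 1, 4, 1).
Step 2: u_1 = a_1 − (-7/9)·u_0 = (3, -29/9, 10/9, -11/9).

u_1 = (3, -29/9, 10/9, -11/9)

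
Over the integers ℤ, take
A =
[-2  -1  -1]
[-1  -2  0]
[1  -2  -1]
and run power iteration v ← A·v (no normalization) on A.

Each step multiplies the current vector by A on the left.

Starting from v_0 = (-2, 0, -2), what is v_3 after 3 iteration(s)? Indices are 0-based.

v_0 = (-2, 0, -2).
v_1 = A·v_0 = (6, 2, 0).
v_2 = A·v_1 = (-14, -10, 2).
v_3 = A·v_2 = (36, 34, 4).

v_3 = (36, 34, 4)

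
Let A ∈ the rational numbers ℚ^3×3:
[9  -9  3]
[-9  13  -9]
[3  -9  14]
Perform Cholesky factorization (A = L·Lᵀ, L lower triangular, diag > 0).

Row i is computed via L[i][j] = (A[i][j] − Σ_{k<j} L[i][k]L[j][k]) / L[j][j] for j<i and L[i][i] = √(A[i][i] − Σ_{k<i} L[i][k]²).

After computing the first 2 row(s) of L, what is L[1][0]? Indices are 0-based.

Step 1: L[0][0] = √(9) = 3.
  L[1][0] = (-9) / L[0][0] = -3.
Step 2: L[1][1] = √(4) = 2.

L[1][0] = -3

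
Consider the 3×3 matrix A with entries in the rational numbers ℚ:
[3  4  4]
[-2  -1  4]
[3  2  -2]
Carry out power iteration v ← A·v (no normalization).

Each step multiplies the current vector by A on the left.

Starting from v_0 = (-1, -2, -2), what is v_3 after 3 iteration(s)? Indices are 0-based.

v_3 = (-371, -96, -77)

v_0 = (-1, -2, -2).
v_1 = A·v_0 = (-19, -4, -3).
v_2 = A·v_1 = (-85, 30, -59).
v_3 = A·v_2 = (-371, -96, -77).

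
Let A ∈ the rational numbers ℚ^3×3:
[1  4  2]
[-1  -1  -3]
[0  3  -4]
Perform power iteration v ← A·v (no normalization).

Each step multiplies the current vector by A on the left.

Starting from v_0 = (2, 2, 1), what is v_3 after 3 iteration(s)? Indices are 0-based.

v_0 = (2, 2, 1).
v_1 = A·v_0 = (12, -7, 2).
v_2 = A·v_1 = (-12, -11, -29).
v_3 = A·v_2 = (-114, 110, 83).

v_3 = (-114, 110, 83)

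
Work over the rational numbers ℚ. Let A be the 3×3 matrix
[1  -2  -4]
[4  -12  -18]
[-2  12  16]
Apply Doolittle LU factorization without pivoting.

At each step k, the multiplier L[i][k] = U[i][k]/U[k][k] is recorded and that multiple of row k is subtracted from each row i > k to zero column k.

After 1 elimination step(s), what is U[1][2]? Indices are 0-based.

U[1][2] = -2

Step 1: pivot at (0,0) is 1.
  row1 ← row1 − (4)·row0  ⇒  L[1][0]=4, U row1=(0, -4, -2)
  row2 ← row2 − (-2)·row0  ⇒  L[2][0]=-2, U row2=(0, 8, 8)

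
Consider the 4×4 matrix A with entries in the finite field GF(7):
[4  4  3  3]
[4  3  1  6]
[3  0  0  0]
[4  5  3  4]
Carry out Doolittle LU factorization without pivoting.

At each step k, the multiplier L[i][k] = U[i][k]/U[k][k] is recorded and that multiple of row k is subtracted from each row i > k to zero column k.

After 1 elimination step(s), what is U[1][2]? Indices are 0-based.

U[1][2] = 5

k=0: U[0][0]=4
  eliminate (1,0): mult=1, new row 1: (0, 6, 5, 3); set L[1][0]=1
  eliminate (2,0): mult=6, new row 2: (0, 4, 3, 3); set L[2][0]=6
  eliminate (3,0): mult=1, new row 3: (0, 1, 0, 1); set L[3][0]=1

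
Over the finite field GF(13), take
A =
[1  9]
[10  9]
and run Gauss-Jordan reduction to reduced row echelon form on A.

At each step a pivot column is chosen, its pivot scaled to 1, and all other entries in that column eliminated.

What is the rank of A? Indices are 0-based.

rank = 2

pivot(0,0)=1: scale R0 → (1, 9)
  clear (1,0): R1 −= (10)R0 → (0, 10)
pivot(1,1)=10: scale R1 → (0, 1)
  clear (0,1): R0 −= (9)R1 → (1, 0)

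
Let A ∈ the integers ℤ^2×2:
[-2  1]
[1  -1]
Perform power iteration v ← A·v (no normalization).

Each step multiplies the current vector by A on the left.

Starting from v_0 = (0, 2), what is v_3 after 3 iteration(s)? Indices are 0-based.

v_0 = (0, 2).
v_1 = A·v_0 = (2, -2).
v_2 = A·v_1 = (-6, 4).
v_3 = A·v_2 = (16, -10).

v_3 = (16, -10)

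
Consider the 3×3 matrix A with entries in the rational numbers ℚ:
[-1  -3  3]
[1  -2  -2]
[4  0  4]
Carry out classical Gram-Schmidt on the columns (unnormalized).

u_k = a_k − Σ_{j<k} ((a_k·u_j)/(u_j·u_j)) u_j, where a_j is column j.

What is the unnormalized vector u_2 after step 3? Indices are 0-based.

u_2 = (544/233, -816/233, 340/233)

Step 1: u_0 = a_0 = (-1, 1, 4).
Step 2: u_1 = a_1 − (1/18)·u_0 = (-53/18, -37/18, -2/9).
Step 3: u_2 = a_2 − (11/18)·u_0 − (-101/233)·u_1 = (544/233, -816/233, 340/233).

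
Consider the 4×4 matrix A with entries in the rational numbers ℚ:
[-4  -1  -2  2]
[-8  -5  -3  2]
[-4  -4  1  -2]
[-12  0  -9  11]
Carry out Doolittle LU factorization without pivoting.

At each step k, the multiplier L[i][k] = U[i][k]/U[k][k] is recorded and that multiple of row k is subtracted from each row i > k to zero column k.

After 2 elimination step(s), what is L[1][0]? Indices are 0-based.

L[1][0] = 2

Step 1: pivot at (0,0) is -4.
  row1 ← row1 − (2)·row0  ⇒  L[1][0]=2, U row1=(0, -3, 1, -2)
  row2 ← row2 − (1)·row0  ⇒  L[2][0]=1, U row2=(0, -3, 3, -4)
  row3 ← row3 − (3)·row0  ⇒  L[3][0]=3, U row3=(0, 3, -3, 5)
Step 2: pivot at (1,1) is -3.
  row2 ← row2 − (1)·row1  ⇒  L[2][1]=1, U row2=(0, 0, 2, -2)
  row3 ← row3 − (-1)·row1  ⇒  L[3][1]=-1, U row3=(0, 0, -2, 3)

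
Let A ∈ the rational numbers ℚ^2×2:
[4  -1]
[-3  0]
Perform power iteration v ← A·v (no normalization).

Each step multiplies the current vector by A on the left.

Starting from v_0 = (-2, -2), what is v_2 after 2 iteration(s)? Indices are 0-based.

v_2 = (-30, 18)

v_0 = (-2, -2).
v_1 = A·v_0 = (-6, 6).
v_2 = A·v_1 = (-30, 18).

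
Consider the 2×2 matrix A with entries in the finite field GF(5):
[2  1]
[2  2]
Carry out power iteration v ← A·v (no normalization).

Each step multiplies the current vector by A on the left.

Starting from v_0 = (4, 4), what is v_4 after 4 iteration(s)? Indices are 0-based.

v_0 = (4, 4).
v_1 = A·v_0 = (2, 1).
v_2 = A·v_1 = (0, 1).
v_3 = A·v_2 = (1, 2).
v_4 = A·v_3 = (4, 1).

v_4 = (4, 1)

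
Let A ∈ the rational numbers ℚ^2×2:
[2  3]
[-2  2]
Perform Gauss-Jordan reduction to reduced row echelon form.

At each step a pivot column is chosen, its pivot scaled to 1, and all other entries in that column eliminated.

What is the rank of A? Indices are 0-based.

rank = 2

[1] R0 /= 2  ⇒  (1, 3/2)
     R1 -= -2·R0  ⇒  (0, 5)
[2] R1 /= 5  ⇒  (0, 1)
     R0 -= 3/2·R1  ⇒  (1, 0)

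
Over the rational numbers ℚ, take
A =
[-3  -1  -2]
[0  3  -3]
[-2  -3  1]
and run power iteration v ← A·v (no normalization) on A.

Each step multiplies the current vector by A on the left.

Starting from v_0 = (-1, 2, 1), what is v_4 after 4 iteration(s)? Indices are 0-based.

v_4 = (116, 480, -296)

v_0 = (-1, 2, 1).
v_1 = A·v_0 = (-1, 3, -3).
v_2 = A·v_1 = (6, 18, -10).
v_3 = A·v_2 = (-16, 84, -76).
v_4 = A·v_3 = (116, 480, -296).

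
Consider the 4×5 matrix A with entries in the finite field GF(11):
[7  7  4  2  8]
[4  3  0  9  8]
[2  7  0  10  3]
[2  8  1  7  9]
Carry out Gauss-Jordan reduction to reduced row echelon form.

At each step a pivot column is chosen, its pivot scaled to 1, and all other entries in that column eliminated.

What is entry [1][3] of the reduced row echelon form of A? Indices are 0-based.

[1] R0 /= 7  ⇒  (1, 1, 10, 5, 9)
     R1 -= 4·R0  ⇒  (0, 10, 4, 0, 5)
     R2 -= 2·R0  ⇒  (0, 5, 2, 0, 7)
     R3 -= 2·R0  ⇒  (0, 6, 3, 8, 2)
[2] R1 /= 10  ⇒  (0, 1, 7, 0, 6)
     R0 -= 1·R1  ⇒  (1, 0, 3, 5, 3)
     R2 -= 5·R1  ⇒  (0, 0, 0, 0, 10)
     R3 -= 6·R1  ⇒  (0, 0, 5, 8, 10)
[3] R2 <-> R3
[3] R2 /= 5  ⇒  (0, 0, 1, 6, 2)
     R0 -= 3·R2  ⇒  (1, 0, 0, 9, 8)
     R1 -= 7·R2  ⇒  (0, 1, 0, 2, 3)
column 3 empty below row 3
[4] R3 /= 10  ⇒  (0, 0, 0, 0, 1)
     R0 -= 8·R3  ⇒  (1, 0, 0, 9, 0)
     R1 -= 3·R3  ⇒  (0, 1, 0, 2, 0)
     R2 -= 2·R3  ⇒  (0, 0, 1, 6, 0)

M[1][3] = 2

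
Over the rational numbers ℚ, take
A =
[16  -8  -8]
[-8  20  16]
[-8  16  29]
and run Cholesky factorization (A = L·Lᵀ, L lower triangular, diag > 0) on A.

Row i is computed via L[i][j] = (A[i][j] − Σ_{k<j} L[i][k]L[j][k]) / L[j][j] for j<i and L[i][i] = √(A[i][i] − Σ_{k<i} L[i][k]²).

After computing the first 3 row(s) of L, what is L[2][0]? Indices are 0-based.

Step 1: L[0][0] = √(16) = 4.
  L[1][0] = (-8) / L[0][0] = -2.
Step 2: L[1][1] = √(16) = 4.
  L[2][0] = (-8) / L[0][0] = -2.
  L[2][1] = (12) / L[1][1] = 3.
Step 3: L[2][2] = √(16) = 4.

L[2][0] = -2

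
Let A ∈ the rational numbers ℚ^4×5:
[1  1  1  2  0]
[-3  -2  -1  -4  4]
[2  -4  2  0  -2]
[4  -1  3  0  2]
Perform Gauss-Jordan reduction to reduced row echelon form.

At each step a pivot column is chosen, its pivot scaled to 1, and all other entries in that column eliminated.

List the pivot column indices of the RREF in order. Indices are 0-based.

pivot columns: 0, 1, 2, 3

step 1: normalize row 0 (÷1) = (1, 1, 1, 2, 0)
  row 1: subtract -3×row0 = (0, 1, 2, 2, 4)
  row 2: subtract 2×row0 = (0, -6, 0, -4, -2)
  row 3: subtract 4×row0 = (0, -5, -1, -8, 2)
step 2: normalize row 1 (÷1) = (0, 1, 2, 2, 4)
  row 0: subtract 1×row1 = (1, 0, -1, 0, -4)
  row 2: subtract -6×row1 = (0, 0, 12, 8, 22)
  row 3: subtract -5×row1 = (0, 0, 9, 2, 22)
step 3: normalize row 2 (÷12) = (0, 0, 1, 2/3, 11/6)
  row 0: subtract -1×row2 = (1, 0, 0, 2/3, -13/6)
  row 1: subtract 2×row2 = (0, 1, 0, 2/3, 1/3)
  row 3: subtract 9×row2 = (0, 0, 0, -4, 11/2)
step 4: normalize row 3 (÷-4) = (0, 0, 0, 1, -11/8)
  row 0: subtract 2/3×row3 = (1, 0, 0, 0, -5/4)
  row 1: subtract 2/3×row3 = (0, 1, 0, 0, 5/4)
  row 2: subtract 2/3×row3 = (0, 0, 1, 0, 11/4)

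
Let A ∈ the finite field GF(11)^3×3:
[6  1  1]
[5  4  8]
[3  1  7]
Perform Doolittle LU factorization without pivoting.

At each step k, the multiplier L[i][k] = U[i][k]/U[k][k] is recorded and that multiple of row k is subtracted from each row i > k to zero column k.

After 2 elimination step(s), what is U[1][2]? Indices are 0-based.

Step 1: pivot at (0,0) is 6.
  row1 ← row1 − (10)·row0  ⇒  L[1][0]=10, U row1=(0, 5, 9)
  row2 ← row2 − (6)·row0  ⇒  L[2][0]=6, U row2=(0, 6, 1)
Step 2: pivot at (1,1) is 5.
  row2 ← row2 − (10)·row1  ⇒  L[2][1]=10, U row2=(0, 0, 10)

U[1][2] = 9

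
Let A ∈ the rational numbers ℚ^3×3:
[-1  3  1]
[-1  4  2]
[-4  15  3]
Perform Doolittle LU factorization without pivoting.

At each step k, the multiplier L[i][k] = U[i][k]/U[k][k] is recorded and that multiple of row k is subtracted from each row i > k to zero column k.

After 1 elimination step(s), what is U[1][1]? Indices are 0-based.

k=0: U[0][0]=-1
  eliminate (1,0): mult=1, new row 1: (0, 1, 1); set L[1][0]=1
  eliminate (2,0): mult=4, new row 2: (0, 3, -1); set L[2][0]=4

U[1][1] = 1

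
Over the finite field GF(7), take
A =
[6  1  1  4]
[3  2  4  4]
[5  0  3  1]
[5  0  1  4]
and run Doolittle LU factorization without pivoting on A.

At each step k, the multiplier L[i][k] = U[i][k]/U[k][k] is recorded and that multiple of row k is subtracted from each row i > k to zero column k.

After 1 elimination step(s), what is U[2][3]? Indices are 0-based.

U[2][3] = 0

[col 0] pivot 6
  R1 -= 4*R0 → (0, 5, 0, 2)  (L[1][0] := 4)
  R2 -= 2*R0 → (0, 5, 1, 0)  (L[2][0] := 2)
  R3 -= 2*R0 → (0, 5, 6, 3)  (L[3][0] := 2)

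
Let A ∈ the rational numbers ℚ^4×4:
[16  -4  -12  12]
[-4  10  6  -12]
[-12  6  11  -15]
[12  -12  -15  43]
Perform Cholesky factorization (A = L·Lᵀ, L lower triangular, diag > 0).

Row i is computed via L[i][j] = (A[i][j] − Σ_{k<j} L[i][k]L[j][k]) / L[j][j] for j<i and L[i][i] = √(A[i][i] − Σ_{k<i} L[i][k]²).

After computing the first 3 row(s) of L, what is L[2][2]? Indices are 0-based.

L[2][2] = 1

Step 1: L[0][0] = √(16) = 4.
  L[1][0] = (-4) / L[0][0] = -1.
Step 2: L[1][1] = √(9) = 3.
  L[2][0] = (-12) / L[0][0] = -3.
  L[2][1] = (3) / L[1][1] = 1.
Step 3: L[2][2] = √(1) = 1.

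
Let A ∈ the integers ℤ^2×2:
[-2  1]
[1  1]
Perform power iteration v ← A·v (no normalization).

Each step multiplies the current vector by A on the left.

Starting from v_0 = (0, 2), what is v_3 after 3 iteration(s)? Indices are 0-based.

v_3 = (8, 2)

v_0 = (0, 2).
v_1 = A·v_0 = (2, 2).
v_2 = A·v_1 = (-2, 4).
v_3 = A·v_2 = (8, 2).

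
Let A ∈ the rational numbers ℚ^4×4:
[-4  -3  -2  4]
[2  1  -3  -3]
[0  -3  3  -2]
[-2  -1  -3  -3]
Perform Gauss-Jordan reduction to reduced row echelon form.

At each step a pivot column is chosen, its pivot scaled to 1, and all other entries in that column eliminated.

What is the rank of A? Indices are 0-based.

rank = 4

step 1: normalize row 0 (÷-4) = (1, 3/4, 1/2, -1)
  row 1: subtract 2×row0 = (0, -1/2, -4, -1)
  row 3: subtract -2×row0 = (0, 1/2, -2, -5)
step 2: normalize row 1 (÷-1/2) = (0, 1, 8, 2)
  row 0: subtract 3/4×row1 = (1, 0, -11/2, -5/2)
  row 2: subtract -3×row1 = (0, 0, 27, 4)
  row 3: subtract 1/2×row1 = (0, 0, -6, -6)
step 3: normalize row 2 (÷27) = (0, 0, 1, 4/27)
  row 0: subtract -11/2×row2 = (1, 0, 0, -91/54)
  row 1: subtract 8×row2 = (0, 1, 0, 22/27)
  row 3: subtract -6×row2 = (0, 0, 0, -46/9)
step 4: normalize row 3 (÷-46/9) = (0, 0, 0, 1)
  row 0: subtract -91/54×row3 = (1, 0, 0, 0)
  row 1: subtract 22/27×row3 = (0, 1, 0, 0)
  row 2: subtract 4/27×row3 = (0, 0, 1, 0)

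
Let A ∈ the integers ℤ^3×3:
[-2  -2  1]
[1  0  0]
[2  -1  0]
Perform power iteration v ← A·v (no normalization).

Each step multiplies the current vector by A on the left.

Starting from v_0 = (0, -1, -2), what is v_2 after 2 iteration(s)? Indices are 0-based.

v_0 = (0, -1, -2).
v_1 = A·v_0 = (0, 0, 1).
v_2 = A·v_1 = (1, 0, 0).

v_2 = (1, 0, 0)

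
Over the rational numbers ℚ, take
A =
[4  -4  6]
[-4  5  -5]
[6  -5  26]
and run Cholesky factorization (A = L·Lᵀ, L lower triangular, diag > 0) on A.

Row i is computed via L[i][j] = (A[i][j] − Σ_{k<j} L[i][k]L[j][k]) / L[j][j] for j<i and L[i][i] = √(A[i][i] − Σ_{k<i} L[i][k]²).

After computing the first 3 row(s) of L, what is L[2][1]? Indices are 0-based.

L[2][1] = 1

Step 1: L[0][0] = √(4) = 2.
  L[1][0] = (-4) / L[0][0] = -2.
Step 2: L[1][1] = √(1) = 1.
  L[2][0] = (6) / L[0][0] = 3.
  L[2][1] = (1) / L[1][1] = 1.
Step 3: L[2][2] = √(16) = 4.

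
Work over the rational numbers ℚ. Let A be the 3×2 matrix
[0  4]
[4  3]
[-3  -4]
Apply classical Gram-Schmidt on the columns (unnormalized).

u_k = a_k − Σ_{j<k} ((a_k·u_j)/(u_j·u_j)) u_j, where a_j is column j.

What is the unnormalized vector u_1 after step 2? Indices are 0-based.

Step 1: u_0 = a_0 = (0, 4, -3).
Step 2: u_1 = a_1 − (24/25)·u_0 = (4, -21/25, -28/25).

u_1 = (4, -21/25, -28/25)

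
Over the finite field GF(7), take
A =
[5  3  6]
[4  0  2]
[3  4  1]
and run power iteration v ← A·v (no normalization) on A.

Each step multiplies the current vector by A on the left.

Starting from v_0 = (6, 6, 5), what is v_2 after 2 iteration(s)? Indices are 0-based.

v_2 = (4, 0, 4)

v_0 = (6, 6, 5).
v_1 = A·v_0 = (1, 6, 5).
v_2 = A·v_1 = (4, 0, 4).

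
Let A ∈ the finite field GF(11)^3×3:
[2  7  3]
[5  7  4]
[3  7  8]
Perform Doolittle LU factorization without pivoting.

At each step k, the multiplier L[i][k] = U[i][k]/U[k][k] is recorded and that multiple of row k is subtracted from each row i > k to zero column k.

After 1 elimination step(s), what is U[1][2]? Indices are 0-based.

Step 1: pivot at (0,0) is 2.
  row1 ← row1 − (8)·row0  ⇒  L[1][0]=8, U row1=(0, 6, 2)
  row2 ← row2 − (7)·row0  ⇒  L[2][0]=7, U row2=(0, 2, 9)

U[1][2] = 2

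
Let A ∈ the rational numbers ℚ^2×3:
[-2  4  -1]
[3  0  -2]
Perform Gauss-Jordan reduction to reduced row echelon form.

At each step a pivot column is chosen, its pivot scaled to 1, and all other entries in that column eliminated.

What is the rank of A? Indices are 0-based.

pivot(0,0)=-2: scale R0 → (1, -2, 1/2)
  clear (1,0): R1 −= (3)R0 → (0, 6, -7/2)
pivot(1,1)=6: scale R1 → (0, 1, -7/12)
  clear (0,1): R0 −= (-2)R1 → (1, 0, -2/3)

rank = 2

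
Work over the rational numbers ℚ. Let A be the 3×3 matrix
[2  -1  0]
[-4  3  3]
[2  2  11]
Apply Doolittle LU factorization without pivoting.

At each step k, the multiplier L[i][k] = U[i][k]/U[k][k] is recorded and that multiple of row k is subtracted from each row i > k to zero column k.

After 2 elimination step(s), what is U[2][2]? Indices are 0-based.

Step 1: pivot at (0,0) is 2.
  row1 ← row1 − (-2)·row0  ⇒  L[1][0]=-2, U row1=(0, 1, 3)
  row2 ← row2 − (1)·row0  ⇒  L[2][0]=1, U row2=(0, 3, 11)
Step 2: pivot at (1,1) is 1.
  row2 ← row2 − (3)·row1  ⇒  L[2][1]=3, U row2=(0, 0, 2)

U[2][2] = 2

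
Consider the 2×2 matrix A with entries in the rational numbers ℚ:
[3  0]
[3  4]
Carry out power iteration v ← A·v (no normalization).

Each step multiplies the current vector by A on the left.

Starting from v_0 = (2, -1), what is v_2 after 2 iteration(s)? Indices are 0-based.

v_0 = (2, -1).
v_1 = A·v_0 = (6, 2).
v_2 = A·v_1 = (18, 26).

v_2 = (18, 26)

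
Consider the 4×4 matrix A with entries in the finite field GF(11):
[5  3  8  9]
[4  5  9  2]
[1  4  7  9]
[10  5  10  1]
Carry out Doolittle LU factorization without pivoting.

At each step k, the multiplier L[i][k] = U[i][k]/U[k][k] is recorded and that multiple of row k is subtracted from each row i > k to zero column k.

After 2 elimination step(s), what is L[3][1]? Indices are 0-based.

L[3][1] = 3

[col 0] pivot 5
  R1 -= 3*R0 → (0, 7, 7, 8)  (L[1][0] := 3)
  R2 -= 9*R0 → (0, 10, 1, 5)  (L[2][0] := 9)
  R3 -= 2*R0 → (0, 10, 5, 5)  (L[3][0] := 2)
[col 1] pivot 7
  R2 -= 3*R1 → (0, 0, 2, 3)  (L[2][1] := 3)
  R3 -= 3*R1 → (0, 0, 6, 3)  (L[3][1] := 3)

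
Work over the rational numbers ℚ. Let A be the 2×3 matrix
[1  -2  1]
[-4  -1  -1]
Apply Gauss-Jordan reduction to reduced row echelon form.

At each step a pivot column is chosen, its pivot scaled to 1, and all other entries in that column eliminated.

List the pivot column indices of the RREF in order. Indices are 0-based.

pivot(0,0)=1: scale R0 → (1, -2, 1)
  clear (1,0): R1 −= (-4)R0 → (0, -9, 3)
pivot(1,1)=-9: scale R1 → (0, 1, -1/3)
  clear (0,1): R0 −= (-2)R1 → (1, 0, 1/3)

pivot columns: 0, 1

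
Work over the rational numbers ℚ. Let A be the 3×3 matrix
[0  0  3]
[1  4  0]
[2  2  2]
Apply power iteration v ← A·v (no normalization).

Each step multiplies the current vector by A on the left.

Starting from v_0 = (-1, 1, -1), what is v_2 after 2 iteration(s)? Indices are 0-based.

v_2 = (-6, 9, -4)

v_0 = (-1, 1, -1).
v_1 = A·v_0 = (-3, 3, -2).
v_2 = A·v_1 = (-6, 9, -4).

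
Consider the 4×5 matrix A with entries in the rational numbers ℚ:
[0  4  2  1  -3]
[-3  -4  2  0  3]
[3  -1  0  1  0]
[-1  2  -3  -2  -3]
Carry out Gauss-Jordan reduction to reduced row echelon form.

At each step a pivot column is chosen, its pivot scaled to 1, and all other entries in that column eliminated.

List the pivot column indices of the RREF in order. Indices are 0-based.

pivot(0,0): swap R0↔R1
pivot(0,0)=-3: scale R0 → (1, 4/3, -2/3, 0, -1)
  clear (2,0): R2 −= (3)R0 → (0, -5, 2, 1, 3)
  clear (3,0): R3 −= (-1)R0 → (0, 10/3, -11/3, -2, -4)
pivot(1,1)=4: scale R1 → (0, 1, 1/2, 1/4, -3/4)
  clear (0,1): R0 −= (4/3)R1 → (1, 0, -4/3, -1/3, 0)
  clear (2,1): R2 −= (-5)R1 → (0, 0, 9/2, 9/4, -3/4)
  clear (3,1): R3 −= (10/3)R1 → (0, 0, -16/3, -17/6, -3/2)
pivot(2,2)=9/2: scale R2 → (0, 0, 1, 1/2, -1/6)
  clear (0,2): R0 −= (-4/3)R2 → (1, 0, 0, 1/3, -2/9)
  clear (1,2): R1 −= (1/2)R2 → (0, 1, 0, 0, -2/3)
  clear (3,2): R3 −= (-16/3)R2 → (0, 0, 0, -1/6, -43/18)
pivot(3,3)=-1/6: scale R3 → (0, 0, 0, 1, 43/3)
  clear (0,3): R0 −= (1/3)R3 → (1, 0, 0, 0, -5)
  clear (2,3): R2 −= (1/2)R3 → (0, 0, 1, 0, -22/3)

pivot columns: 0, 1, 2, 3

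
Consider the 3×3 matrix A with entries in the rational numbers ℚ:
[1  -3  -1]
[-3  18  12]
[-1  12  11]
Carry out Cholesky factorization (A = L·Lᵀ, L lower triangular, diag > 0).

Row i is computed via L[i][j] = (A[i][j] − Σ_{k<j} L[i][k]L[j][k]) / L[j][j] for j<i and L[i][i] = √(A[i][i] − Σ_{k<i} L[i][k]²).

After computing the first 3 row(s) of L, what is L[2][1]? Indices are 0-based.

L[2][1] = 3

Step 1: L[0][0] = √(1) = 1.
  L[1][0] = (-3) / L[0][0] = -3.
Step 2: L[1][1] = √(9) = 3.
  L[2][0] = (-1) / L[0][0] = -1.
  L[2][1] = (9) / L[1][1] = 3.
Step 3: L[2][2] = √(1) = 1.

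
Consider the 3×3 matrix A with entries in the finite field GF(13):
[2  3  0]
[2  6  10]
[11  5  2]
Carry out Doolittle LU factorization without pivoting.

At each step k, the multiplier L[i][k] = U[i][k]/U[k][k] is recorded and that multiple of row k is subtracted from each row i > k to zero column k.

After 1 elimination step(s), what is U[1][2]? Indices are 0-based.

U[1][2] = 10

Step 1: pivot at (0,0) is 2.
  row1 ← row1 − (1)·row0  ⇒  L[1][0]=1, U row1=(0, 3, 10)
  row2 ← row2 − (12)·row0  ⇒  L[2][0]=12, U row2=(0, 8, 2)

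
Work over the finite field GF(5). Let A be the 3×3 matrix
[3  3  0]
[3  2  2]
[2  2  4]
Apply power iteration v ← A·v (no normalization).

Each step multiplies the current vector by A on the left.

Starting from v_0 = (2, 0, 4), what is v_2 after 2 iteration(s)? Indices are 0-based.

v_0 = (2, 0, 4).
v_1 = A·v_0 = (1, 4, 0).
v_2 = A·v_1 = (0, 1, 0).

v_2 = (0, 1, 0)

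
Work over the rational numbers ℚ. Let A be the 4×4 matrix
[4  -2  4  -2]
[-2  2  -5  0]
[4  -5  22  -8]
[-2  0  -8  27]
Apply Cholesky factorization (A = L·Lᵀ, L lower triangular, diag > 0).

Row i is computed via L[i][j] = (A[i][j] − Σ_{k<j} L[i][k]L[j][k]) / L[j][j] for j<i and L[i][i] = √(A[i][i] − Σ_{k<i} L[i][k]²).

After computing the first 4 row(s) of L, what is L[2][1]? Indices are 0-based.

Step 1: L[0][0] = √(4) = 2.
  L[1][0] = (-2) / L[0][0] = -1.
Step 2: L[1][1] = √(1) = 1.
  L[2][0] = (4) / L[0][0] = 2.
  L[2][1] = (-3) / L[1][1] = -3.
Step 3: L[2][2] = √(9) = 3.
  L[3][0] = (-2) / L[0][0] = -1.
  L[3][1] = (-1) / L[1][1] = -1.
  L[3][2] = (-9) / L[2][2] = -3.
Step 4: L[3][3] = √(16) = 4.

L[2][1] = -3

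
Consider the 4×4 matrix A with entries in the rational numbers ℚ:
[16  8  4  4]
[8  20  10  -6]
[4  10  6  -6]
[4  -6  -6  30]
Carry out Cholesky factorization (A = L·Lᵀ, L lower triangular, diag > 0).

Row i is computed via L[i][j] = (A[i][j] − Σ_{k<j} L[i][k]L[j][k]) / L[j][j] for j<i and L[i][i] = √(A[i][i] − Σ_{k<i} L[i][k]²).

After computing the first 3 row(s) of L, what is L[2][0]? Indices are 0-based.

Step 1: L[0][0] = √(16) = 4.
  L[1][0] = (8) / L[0][0] = 2.
Step 2: L[1][1] = √(16) = 4.
  L[2][0] = (4) / L[0][0] = 1.
  L[2][1] = (8) / L[1][1] = 2.
Step 3: L[2][2] = √(1) = 1.

L[2][0] = 1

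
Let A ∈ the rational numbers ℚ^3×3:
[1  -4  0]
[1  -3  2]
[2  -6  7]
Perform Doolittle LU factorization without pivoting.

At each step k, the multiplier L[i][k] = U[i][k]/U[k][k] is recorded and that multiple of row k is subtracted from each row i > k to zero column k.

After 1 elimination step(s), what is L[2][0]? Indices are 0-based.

[col 0] pivot 1
  R1 -= 1*R0 → (0, 1, 2)  (L[1][0] := 1)
  R2 -= 2*R0 → (0, 2, 7)  (L[2][0] := 2)

L[2][0] = 2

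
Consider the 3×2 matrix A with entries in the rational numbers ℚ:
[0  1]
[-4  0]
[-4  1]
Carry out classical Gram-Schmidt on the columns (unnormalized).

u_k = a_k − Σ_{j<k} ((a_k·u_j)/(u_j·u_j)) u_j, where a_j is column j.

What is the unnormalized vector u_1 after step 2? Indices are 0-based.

u_1 = (1, -1/2, 1/2)

Step 1: u_0 = a_0 = (0, -4, -4).
Step 2: u_1 = a_1 − (-1/8)·u_0 = (1, -1/2, 1/2).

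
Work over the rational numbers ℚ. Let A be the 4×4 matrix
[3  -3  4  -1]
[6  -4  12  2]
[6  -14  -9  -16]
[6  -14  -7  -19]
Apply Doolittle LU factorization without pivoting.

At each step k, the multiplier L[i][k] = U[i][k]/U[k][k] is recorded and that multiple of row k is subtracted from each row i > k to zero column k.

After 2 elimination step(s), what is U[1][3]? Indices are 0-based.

U[1][3] = 4

[col 0] pivot 3
  R1 -= 2*R0 → (0, 2, 4, 4)  (L[1][0] := 2)
  R2 -= 2*R0 → (0, -8, -17, -14)  (L[2][0] := 2)
  R3 -= 2*R0 → (0, -8, -15, -17)  (L[3][0] := 2)
[col 1] pivot 2
  R2 -= -4*R1 → (0, 0, -1, 2)  (L[2][1] := -4)
  R3 -= -4*R1 → (0, 0, 1, -1)  (L[3][1] := -4)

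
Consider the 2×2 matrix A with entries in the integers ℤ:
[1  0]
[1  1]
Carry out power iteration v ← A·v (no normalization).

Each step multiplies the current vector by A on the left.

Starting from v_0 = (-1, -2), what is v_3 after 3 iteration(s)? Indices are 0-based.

v_0 = (-1, -2).
v_1 = A·v_0 = (-1, -3).
v_2 = A·v_1 = (-1, -4).
v_3 = A·v_2 = (-1, -5).

v_3 = (-1, -5)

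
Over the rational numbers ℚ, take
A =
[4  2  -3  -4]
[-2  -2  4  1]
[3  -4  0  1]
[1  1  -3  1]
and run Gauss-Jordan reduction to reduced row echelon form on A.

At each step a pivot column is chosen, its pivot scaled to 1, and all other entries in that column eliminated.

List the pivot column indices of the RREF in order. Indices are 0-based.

[1] R0 /= 4  ⇒  (1, 1/2, -3/4, -1)
     R1 -= -2·R0  ⇒  (0, -1, 5/2, -1)
     R2 -= 3·R0  ⇒  (0, -11/2, 9/4, 4)
     R3 -= 1·R0  ⇒  (0, 1/2, -9/4, 2)
[2] R1 /= -1  ⇒  (0, 1, -5/2, 1)
     R0 -= 1/2·R1  ⇒  (1, 0, 1/2, -3/2)
     R2 -= -11/2·R1  ⇒  (0, 0, -23/2, 19/2)
     R3 -= 1/2·R1  ⇒  (0, 0, -1, 3/2)
[3] R2 /= -23/2  ⇒  (0, 0, 1, -19/23)
     R0 -= 1/2·R2  ⇒  (1, 0, 0, -25/23)
     R1 -= -5/2·R2  ⇒  (0, 1, 0, -49/46)
     R3 -= -1·R2  ⇒  (0, 0, 0, 31/46)
[4] R3 /= 31/46  ⇒  (0, 0, 0, 1)
     R0 -= -25/23·R3  ⇒  (1, 0, 0, 0)
     R1 -= -49/46·R3  ⇒  (0, 1, 0, 0)
     R2 -= -19/23·R3  ⇒  (0, 0, 1, 0)

pivot columns: 0, 1, 2, 3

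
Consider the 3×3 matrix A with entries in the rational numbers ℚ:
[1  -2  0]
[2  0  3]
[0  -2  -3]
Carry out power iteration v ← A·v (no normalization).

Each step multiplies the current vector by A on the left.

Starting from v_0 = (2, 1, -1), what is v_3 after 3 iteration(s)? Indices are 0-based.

v_0 = (2, 1, -1).
v_1 = A·v_0 = (0, 1, 1).
v_2 = A·v_1 = (-2, 3, -5).
v_3 = A·v_2 = (-8, -19, 9).

v_3 = (-8, -19, 9)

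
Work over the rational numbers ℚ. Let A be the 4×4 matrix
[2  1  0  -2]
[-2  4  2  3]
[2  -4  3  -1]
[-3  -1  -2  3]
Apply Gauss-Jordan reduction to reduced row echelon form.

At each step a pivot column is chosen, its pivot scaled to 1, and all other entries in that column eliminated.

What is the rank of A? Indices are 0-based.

rank = 4

step 1: normalize row 0 (÷2) = (1, 1/2, 0, -1)
  row 1: subtract -2×row0 = (0, 5, 2, 1)
  row 2: subtract 2×row0 = (0, -5, 3, 1)
  row 3: subtract -3×row0 = (0, 1/2, -2, 0)
step 2: normalize row 1 (÷5) = (0, 1, 2/5, 1/5)
  row 0: subtract 1/2×row1 = (1, 0, -1/5, -11/10)
  row 2: subtract -5×row1 = (0, 0, 5, 2)
  row 3: subtract 1/2×row1 = (0, 0, -11/5, -1/10)
step 3: normalize row 2 (÷5) = (0, 0, 1, 2/5)
  row 0: subtract -1/5×row2 = (1, 0, 0, -51/50)
  row 1: subtract 2/5×row2 = (0, 1, 0, 1/25)
  row 3: subtract -11/5×row2 = (0, 0, 0, 39/50)
step 4: normalize row 3 (÷39/50) = (0, 0, 0, 1)
  row 0: subtract -51/50×row3 = (1, 0, 0, 0)
  row 1: subtract 1/25×row3 = (0, 1, 0, 0)
  row 2: subtract 2/5×row3 = (0, 0, 1, 0)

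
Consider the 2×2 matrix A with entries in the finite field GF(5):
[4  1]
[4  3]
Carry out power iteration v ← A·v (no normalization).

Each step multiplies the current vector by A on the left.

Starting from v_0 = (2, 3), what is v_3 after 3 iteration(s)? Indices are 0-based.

v_0 = (2, 3).
v_1 = A·v_0 = (1, 2).
v_2 = A·v_1 = (1, 0).
v_3 = A·v_2 = (4, 4).

v_3 = (4, 4)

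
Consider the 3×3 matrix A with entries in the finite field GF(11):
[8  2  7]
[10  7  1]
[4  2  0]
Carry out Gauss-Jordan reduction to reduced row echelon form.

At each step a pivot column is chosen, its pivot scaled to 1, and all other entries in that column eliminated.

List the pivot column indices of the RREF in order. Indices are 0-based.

pivot(0,0)=8: scale R0 → (1, 3, 5)
  clear (1,0): R1 −= (10)R0 → (0, 10, 6)
  clear (2,0): R2 −= (4)R0 → (0, 1, 2)
pivot(1,1)=10: scale R1 → (0, 1, 5)
  clear (0,1): R0 −= (3)R1 → (1, 0, 1)
  clear (2,1): R2 −= (1)R1 → (0, 0, 8)
pivot(2,2)=8: scale R2 → (0, 0, 1)
  clear (0,2): R0 −= (1)R2 → (1, 0, 0)
  clear (1,2): R1 −= (5)R2 → (0, 1, 0)

pivot columns: 0, 1, 2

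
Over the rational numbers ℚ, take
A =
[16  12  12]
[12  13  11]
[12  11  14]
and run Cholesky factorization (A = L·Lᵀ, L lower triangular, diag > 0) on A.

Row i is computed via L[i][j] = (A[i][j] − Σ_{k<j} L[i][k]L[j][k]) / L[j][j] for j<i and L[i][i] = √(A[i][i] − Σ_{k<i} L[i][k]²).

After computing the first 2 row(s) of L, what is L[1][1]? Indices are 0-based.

Step 1: L[0][0] = √(16) = 4.
  L[1][0] = (12) / L[0][0] = 3.
Step 2: L[1][1] = √(4) = 2.

L[1][1] = 2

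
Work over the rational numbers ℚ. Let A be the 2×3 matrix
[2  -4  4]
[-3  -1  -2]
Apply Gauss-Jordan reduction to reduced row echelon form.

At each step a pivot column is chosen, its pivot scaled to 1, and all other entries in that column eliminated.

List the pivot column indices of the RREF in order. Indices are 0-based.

pivot columns: 0, 1

step 1: normalize row 0 (÷2) = (1, -2, 2)
  row 1: subtract -3×row0 = (0, -7, 4)
step 2: normalize row 1 (÷-7) = (0, 1, -4/7)
  row 0: subtract -2×row1 = (1, 0, 6/7)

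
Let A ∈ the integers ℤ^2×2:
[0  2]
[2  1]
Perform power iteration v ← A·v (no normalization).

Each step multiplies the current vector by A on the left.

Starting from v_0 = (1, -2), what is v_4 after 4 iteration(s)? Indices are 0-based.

v_4 = (-16, -40)

v_0 = (1, -2).
v_1 = A·v_0 = (-4, 0).
v_2 = A·v_1 = (0, -8).
v_3 = A·v_2 = (-16, -8).
v_4 = A·v_3 = (-16, -40).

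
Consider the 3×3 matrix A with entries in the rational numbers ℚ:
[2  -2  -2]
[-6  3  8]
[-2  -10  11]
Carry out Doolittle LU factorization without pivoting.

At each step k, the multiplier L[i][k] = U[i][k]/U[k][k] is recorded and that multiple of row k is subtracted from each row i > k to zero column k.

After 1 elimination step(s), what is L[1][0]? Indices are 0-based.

L[1][0] = -3

Step 1: pivot at (0,0) is 2.
  row1 ← row1 − (-3)·row0  ⇒  L[1][0]=-3, U row1=(0, -3, 2)
  row2 ← row2 − (-1)·row0  ⇒  L[2][0]=-1, U row2=(0, -12, 9)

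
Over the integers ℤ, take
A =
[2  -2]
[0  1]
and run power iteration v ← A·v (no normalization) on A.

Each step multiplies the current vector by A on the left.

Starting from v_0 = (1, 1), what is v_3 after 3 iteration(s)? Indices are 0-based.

v_0 = (1, 1).
v_1 = A·v_0 = (0, 1).
v_2 = A·v_1 = (-2, 1).
v_3 = A·v_2 = (-6, 1).

v_3 = (-6, 1)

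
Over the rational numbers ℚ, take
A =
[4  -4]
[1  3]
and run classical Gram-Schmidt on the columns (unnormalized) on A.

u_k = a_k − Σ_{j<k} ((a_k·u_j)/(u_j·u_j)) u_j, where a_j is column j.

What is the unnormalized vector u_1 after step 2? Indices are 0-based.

Step 1: u_0 = a_0 = (4, 1).
Step 2: u_1 = a_1 − (-13/17)·u_0 = (-16/17, 64/17).

u_1 = (-16/17, 64/17)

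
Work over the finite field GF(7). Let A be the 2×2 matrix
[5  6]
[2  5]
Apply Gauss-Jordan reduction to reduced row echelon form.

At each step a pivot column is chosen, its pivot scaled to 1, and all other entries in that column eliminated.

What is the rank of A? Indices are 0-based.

rank = 2

pivot(0,0)=5: scale R0 → (1, 4)
  clear (1,0): R1 −= (2)R0 → (0, 4)
pivot(1,1)=4: scale R1 → (0, 1)
  clear (0,1): R0 −= (4)R1 → (1, 0)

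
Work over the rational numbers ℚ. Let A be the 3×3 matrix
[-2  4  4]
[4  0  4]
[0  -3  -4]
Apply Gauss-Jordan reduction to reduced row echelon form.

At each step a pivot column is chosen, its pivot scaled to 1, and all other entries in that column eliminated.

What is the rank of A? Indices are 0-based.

[1] R0 /= -2  ⇒  (1, -2, -2)
     R1 -= 4·R0  ⇒  (0, 8, 12)
[2] R1 /= 8  ⇒  (0, 1, 3/2)
     R0 -= -2·R1  ⇒  (1, 0, 1)
     R2 -= -3·R1  ⇒  (0, 0, 1/2)
[3] R2 /= 1/2  ⇒  (0, 0, 1)
     R0 -= 1·R2  ⇒  (1, 0, 0)
     R1 -= 3/2·R2  ⇒  (0, 1, 0)

rank = 3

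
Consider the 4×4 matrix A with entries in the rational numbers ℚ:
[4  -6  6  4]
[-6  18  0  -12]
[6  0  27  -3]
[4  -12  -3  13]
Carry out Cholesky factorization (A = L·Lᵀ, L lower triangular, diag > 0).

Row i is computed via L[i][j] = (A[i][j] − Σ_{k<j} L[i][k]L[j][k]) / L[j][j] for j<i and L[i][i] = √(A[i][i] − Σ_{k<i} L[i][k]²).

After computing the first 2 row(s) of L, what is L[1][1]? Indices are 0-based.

L[1][1] = 3

Step 1: L[0][0] = √(4) = 2.
  L[1][0] = (-6) / L[0][0] = -3.
Step 2: L[1][1] = √(9) = 3.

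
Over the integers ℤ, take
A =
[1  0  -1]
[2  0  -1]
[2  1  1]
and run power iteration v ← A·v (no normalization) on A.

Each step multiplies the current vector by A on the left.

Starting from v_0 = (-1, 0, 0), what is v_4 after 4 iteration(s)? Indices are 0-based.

v_0 = (-1, 0, 0).
v_1 = A·v_0 = (-1, -2, -2).
v_2 = A·v_1 = (1, 0, -6).
v_3 = A·v_2 = (7, 8, -4).
v_4 = A·v_3 = (11, 18, 18).

v_4 = (11, 18, 18)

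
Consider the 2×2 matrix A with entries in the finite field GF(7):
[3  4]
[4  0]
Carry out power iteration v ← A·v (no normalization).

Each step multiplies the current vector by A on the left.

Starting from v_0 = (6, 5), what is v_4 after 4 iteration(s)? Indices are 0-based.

v_4 = (4, 3)

v_0 = (6, 5).
v_1 = A·v_0 = (3, 3).
v_2 = A·v_1 = (0, 5).
v_3 = A·v_2 = (6, 0).
v_4 = A·v_3 = (4, 3).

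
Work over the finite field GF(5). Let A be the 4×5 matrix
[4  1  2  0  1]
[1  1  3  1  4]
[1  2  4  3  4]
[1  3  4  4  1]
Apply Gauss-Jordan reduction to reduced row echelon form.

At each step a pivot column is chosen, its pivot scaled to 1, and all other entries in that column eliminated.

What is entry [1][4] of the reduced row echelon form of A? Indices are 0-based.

[1] R0 /= 4  ⇒  (1, 4, 3, 0, 4)
     R1 -= 1·R0  ⇒  (0, 2, 0, 1, 0)
     R2 -= 1·R0  ⇒  (0, 3, 1, 3, 0)
     R3 -= 1·R0  ⇒  (0, 4, 1, 4, 2)
[2] R1 /= 2  ⇒  (0, 1, 0, 3, 0)
     R0 -= 4·R1  ⇒  (1, 0, 3, 3, 4)
     R2 -= 3·R1  ⇒  (0, 0, 1, 4, 0)
     R3 -= 4·R1  ⇒  (0, 0, 1, 2, 2)
[3] R2 /= 1  ⇒  (0, 0, 1, 4, 0)
     R0 -= 3·R2  ⇒  (1, 0, 0, 1, 4)
     R3 -= 1·R2  ⇒  (0, 0, 0, 3, 2)
[4] R3 /= 3  ⇒  (0, 0, 0, 1, 4)
     R0 -= 1·R3  ⇒  (1, 0, 0, 0, 0)
     R1 -= 3·R3  ⇒  (0, 1, 0, 0, 3)
     R2 -= 4·R3  ⇒  (0, 0, 1, 0, 4)

M[1][4] = 3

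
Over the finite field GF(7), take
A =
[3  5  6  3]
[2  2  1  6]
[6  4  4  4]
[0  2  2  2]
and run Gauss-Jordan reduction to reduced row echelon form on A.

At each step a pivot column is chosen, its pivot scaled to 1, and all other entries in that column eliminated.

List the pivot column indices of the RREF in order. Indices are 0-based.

step 1: normalize row 0 (÷3) = (1, 4, 2, 1)
  row 1: subtract 2×row0 = (0, 1, 4, 4)
  row 2: subtract 6×row0 = (0, 1, 6, 5)
step 2: normalize row 1 (÷1) = (0, 1, 4, 4)
  row 0: subtract 4×row1 = (1, 0, 0, 6)
  row 2: subtract 1×row1 = (0, 0, 2, 1)
  row 3: subtract 2×row1 = (0, 0, 1, 1)
step 3: normalize row 2 (÷2) = (0, 0, 1, 4)
  row 1: subtract 4×row2 = (0, 1, 0, 2)
  row 3: subtract 1×row2 = (0, 0, 0, 4)
step 4: normalize row 3 (÷4) = (0, 0, 0, 1)
  row 0: subtract 6×row3 = (1, 0, 0, 0)
  row 1: subtract 2×row3 = (0, 1, 0, 0)
  row 2: subtract 4×row3 = (0, 0, 1, 0)

pivot columns: 0, 1, 2, 3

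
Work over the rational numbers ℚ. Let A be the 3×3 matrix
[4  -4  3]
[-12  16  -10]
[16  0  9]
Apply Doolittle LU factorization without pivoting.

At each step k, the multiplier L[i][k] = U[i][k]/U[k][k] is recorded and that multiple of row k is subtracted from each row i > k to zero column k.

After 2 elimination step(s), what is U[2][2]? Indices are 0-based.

Step 1: pivot at (0,0) is 4.
  row1 ← row1 − (-3)·row0  ⇒  L[1][0]=-3, U row1=(0, 4, -1)
  row2 ← row2 − (4)·row0  ⇒  L[2][0]=4, U row2=(0, 16, -3)
Step 2: pivot at (1,1) is 4.
  row2 ← row2 − (4)·row1  ⇒  L[2][1]=4, U row2=(0, 0, 1)

U[2][2] = 1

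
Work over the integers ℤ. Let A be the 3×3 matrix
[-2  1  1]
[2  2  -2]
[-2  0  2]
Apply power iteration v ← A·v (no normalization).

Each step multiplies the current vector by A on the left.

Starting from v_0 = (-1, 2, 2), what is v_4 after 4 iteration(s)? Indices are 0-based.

v_0 = (-1, 2, 2).
v_1 = A·v_0 = (6, -2, 6).
v_2 = A·v_1 = (-8, -4, 0).
v_3 = A·v_2 = (12, -24, 16).
v_4 = A·v_3 = (-32, -56, 8).

v_4 = (-32, -56, 8)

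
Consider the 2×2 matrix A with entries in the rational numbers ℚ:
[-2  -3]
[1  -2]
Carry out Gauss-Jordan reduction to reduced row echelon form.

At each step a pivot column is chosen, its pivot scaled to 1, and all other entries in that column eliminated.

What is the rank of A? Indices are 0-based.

rank = 2

pivot(0,0)=-2: scale R0 → (1, 3/2)
  clear (1,0): R1 −= (1)R0 → (0, -7/2)
pivot(1,1)=-7/2: scale R1 → (0, 1)
  clear (0,1): R0 −= (3/2)R1 → (1, 0)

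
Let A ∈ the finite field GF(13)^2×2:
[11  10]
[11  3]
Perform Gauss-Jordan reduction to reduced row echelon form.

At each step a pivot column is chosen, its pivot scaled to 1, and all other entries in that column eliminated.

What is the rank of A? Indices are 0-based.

rank = 2

pivot(0,0)=11: scale R0 → (1, 8)
  clear (1,0): R1 −= (11)R0 → (0, 6)
pivot(1,1)=6: scale R1 → (0, 1)
  clear (0,1): R0 −= (8)R1 → (1, 0)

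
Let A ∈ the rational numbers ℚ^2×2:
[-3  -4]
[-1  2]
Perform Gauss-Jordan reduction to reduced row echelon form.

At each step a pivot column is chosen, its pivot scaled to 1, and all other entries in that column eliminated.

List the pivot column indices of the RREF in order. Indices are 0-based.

step 1: normalize row 0 (÷-3) = (1, 4/3)
  row 1: subtract -1×row0 = (0, 10/3)
step 2: normalize row 1 (÷10/3) = (0, 1)
  row 0: subtract 4/3×row1 = (1, 0)

pivot columns: 0, 1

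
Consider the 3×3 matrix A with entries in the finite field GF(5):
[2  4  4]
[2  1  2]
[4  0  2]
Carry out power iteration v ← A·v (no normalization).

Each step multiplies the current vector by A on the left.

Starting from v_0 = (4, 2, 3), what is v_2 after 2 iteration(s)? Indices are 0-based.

v_2 = (3, 1, 1)

v_0 = (4, 2, 3).
v_1 = A·v_0 = (3, 1, 2).
v_2 = A·v_1 = (3, 1, 1).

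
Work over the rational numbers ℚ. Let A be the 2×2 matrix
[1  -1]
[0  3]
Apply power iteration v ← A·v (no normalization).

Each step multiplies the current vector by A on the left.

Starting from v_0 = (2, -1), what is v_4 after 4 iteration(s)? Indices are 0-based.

v_0 = (2, -1).
v_1 = A·v_0 = (3, -3).
v_2 = A·v_1 = (6, -9).
v_3 = A·v_2 = (15, -27).
v_4 = A·v_3 = (42, -81).

v_4 = (42, -81)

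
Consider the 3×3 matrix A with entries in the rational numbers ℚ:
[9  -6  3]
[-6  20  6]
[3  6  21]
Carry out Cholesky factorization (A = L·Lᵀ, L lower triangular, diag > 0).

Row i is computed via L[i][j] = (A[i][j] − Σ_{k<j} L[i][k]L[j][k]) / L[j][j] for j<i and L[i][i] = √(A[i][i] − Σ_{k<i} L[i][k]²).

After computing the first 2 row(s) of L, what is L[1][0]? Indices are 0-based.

L[1][0] = -2

Step 1: L[0][0] = √(9) = 3.
  L[1][0] = (-6) / L[0][0] = -2.
Step 2: L[1][1] = √(16) = 4.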